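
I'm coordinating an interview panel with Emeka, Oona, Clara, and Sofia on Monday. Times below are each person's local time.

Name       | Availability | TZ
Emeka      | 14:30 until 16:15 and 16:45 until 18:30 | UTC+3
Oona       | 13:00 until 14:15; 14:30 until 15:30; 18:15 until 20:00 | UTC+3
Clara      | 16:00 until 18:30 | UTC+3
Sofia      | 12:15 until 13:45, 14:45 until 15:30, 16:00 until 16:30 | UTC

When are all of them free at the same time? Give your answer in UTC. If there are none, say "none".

15:15-15:30

Emeka in UTC: 11:30-13:15, 13:45-15:30 (subtract 3h to convert from UTC+3).
Oona in UTC: 10:00-11:15, 11:30-12:30, 15:15-17:00 (subtract 3h to convert from UTC+3).
Clara in UTC: 13:00-15:30 (subtract 3h to convert from UTC+3).
Sofia in UTC: 12:15-13:45, 14:45-15:30, 16:00-16:30.
Emeka ∩ Oona: 11:30-12:30, 15:15-15:30.
Emeka ∩ Oona ∩ Clara: 15:15-15:30.
Emeka ∩ Oona ∩ Clara ∩ Sofia: 15:15-15:30.
So the common availability across everyone is 15:15-15:30.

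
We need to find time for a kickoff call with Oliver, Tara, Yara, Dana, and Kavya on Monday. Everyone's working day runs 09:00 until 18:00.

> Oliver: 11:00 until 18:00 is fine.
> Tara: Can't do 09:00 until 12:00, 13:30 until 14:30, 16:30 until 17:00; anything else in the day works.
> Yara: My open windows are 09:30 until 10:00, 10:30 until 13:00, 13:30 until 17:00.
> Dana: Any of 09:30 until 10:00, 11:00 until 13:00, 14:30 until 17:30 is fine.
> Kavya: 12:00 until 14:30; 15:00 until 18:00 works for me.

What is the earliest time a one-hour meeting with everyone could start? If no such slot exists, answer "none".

12:00

Oliver free: 11:00-18:00.
Tara free: 12:00-13:30, 14:30-16:30, 17:00-18:00 (invert busy blocks within the working day).
Yara free: 09:30-10:00, 10:30-13:00, 13:30-17:00.
Dana free: 09:30-10:00, 11:00-13:00, 14:30-17:30.
Kavya free: 12:00-14:30, 15:00-18:00.
Oliver ∩ Tara: 12:00-13:30, 14:30-16:30, 17:00-18:00.
Oliver ∩ Tara ∩ Yara: 12:00-13:00, 14:30-16:30.
Oliver ∩ Tara ∩ Yara ∩ Dana: 12:00-13:00, 14:30-16:30.
Oliver ∩ Tara ∩ Yara ∩ Dana ∩ Kavya: 12:00-13:00, 15:00-16:30.
The first common window of at least 60 minutes is 12:00-13:00, so the earliest start is 12:00.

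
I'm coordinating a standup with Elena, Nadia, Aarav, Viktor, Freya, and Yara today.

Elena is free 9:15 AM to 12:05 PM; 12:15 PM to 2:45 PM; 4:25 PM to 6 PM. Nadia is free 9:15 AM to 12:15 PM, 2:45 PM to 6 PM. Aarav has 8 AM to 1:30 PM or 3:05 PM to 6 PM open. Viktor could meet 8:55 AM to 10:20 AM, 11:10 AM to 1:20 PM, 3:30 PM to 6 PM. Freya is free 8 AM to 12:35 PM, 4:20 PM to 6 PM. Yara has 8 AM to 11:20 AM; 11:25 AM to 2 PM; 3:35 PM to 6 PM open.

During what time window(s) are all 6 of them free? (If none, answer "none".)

Elena ∩ Nadia: 09:15-12:05, 16:25-18:00.
Elena ∩ Nadia ∩ Aarav: 09:15-12:05, 16:25-18:00.
Elena ∩ Nadia ∩ Aarav ∩ Viktor: 09:15-10:20, 11:10-12:05, 16:25-18:00.
Elena ∩ Nadia ∩ Aarav ∩ Viktor ∩ Freya: 09:15-10:20, 11:10-12:05, 16:25-18:00.
Elena ∩ Nadia ∩ Aarav ∩ Viktor ∩ Freya ∩ Yara: 09:15-10:20, 11:10-11:20, 11:25-12:05, 16:25-18:00.
So the common availability across everyone is 09:15-10:20, 11:10-11:20, 11:25-12:05, 16:25-18:00.

09:15-10:20, 11:10-11:20, 11:25-12:05, 16:25-18:00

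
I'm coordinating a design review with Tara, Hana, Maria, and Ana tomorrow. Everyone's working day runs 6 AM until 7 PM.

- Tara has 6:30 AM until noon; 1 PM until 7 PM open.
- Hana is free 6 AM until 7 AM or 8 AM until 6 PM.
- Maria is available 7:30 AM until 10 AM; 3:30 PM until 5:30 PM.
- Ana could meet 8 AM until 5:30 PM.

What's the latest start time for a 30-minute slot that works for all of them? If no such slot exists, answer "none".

17:00

Tara ∩ Hana: 06:30-07:00, 08:00-12:00, 13:00-18:00.
Tara ∩ Hana ∩ Maria: 08:00-10:00, 15:30-17:30.
Tara ∩ Hana ∩ Maria ∩ Ana: 08:00-10:00, 15:30-17:30.
So the common availability across everyone is 08:00-10:00, 15:30-17:30.
The last common window of at least 30 minutes is 15:30-17:30; a 30-minute meeting can start as late as 17:00 and still end by 17:30.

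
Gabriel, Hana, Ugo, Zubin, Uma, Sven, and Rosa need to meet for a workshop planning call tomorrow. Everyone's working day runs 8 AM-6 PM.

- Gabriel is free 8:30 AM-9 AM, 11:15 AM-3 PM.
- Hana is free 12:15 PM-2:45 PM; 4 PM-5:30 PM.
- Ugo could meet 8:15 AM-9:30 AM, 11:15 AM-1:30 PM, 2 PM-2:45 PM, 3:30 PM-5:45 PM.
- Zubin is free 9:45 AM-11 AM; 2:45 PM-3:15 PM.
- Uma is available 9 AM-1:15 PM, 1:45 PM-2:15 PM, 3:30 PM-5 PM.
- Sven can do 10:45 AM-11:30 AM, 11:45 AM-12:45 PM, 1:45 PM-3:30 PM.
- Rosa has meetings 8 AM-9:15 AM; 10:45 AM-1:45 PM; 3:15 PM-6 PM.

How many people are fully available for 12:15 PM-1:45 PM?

Gabriel free: 08:30-09:00, 11:15-15:00.
Hana free: 12:15-14:45, 16:00-17:30.
Ugo free: 08:15-09:30, 11:15-13:30, 14:00-14:45, 15:30-17:45.
Zubin free: 09:45-11:00, 14:45-15:15.
Uma free: 09:00-13:15, 13:45-14:15, 15:30-17:00.
Sven free: 10:45-11:30, 11:45-12:45, 13:45-15:30.
Rosa free: 09:15-10:45, 13:45-15:15 (invert busy blocks within the working day).
Gabriel and Hana can make the full 12:15-13:45 slot — that's 2.

2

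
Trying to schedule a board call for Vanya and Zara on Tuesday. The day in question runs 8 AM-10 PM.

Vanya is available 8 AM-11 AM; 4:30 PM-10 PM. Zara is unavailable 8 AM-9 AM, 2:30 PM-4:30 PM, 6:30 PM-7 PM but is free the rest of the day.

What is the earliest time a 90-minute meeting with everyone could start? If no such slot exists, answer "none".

09:00

Vanya free: 08:00-11:00, 16:30-22:00.
Zara free: 09:00-14:30, 16:30-18:30, 19:00-22:00 (invert busy blocks within the working day).
Vanya ∩ Zara: 09:00-11:00, 16:30-18:30, 19:00-22:00.
So the common availability across everyone is 09:00-11:00, 16:30-18:30, 19:00-22:00.
The first common window of at least 90 minutes is 09:00-11:00, so the earliest start is 09:00.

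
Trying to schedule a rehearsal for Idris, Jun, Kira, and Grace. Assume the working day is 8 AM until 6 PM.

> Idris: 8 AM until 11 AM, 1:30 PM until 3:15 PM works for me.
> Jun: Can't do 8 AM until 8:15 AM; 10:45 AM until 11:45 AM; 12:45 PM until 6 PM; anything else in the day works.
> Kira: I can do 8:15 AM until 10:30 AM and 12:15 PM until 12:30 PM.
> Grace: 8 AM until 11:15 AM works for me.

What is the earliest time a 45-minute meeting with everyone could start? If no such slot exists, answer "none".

08:15

Idris free: 08:00-11:00, 13:30-15:15.
Jun free: 08:15-10:45, 11:45-12:45 (invert busy blocks within the working day).
Kira free: 08:15-10:30, 12:15-12:30.
Grace free: 08:00-11:15.
Idris ∩ Jun: 08:15-10:45.
Idris ∩ Jun ∩ Kira: 08:15-10:30.
Idris ∩ Jun ∩ Kira ∩ Grace: 08:15-10:30.
So the common availability across everyone is 08:15-10:30.
The first common window of at least 45 minutes is 08:15-10:30, so the earliest start is 08:15.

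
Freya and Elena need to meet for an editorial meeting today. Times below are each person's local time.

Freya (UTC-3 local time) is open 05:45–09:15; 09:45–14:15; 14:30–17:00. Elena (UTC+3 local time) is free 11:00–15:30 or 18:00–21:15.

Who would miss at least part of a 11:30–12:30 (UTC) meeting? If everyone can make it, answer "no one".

Freya in UTC: 08:45-12:15, 12:45-17:15, 17:30-20:00 (add 3h to convert from UTC-3).
Elena in UTC: 08:00-12:30, 15:00-18:15 (subtract 3h to convert from UTC+3).
Freya: not fully free for 11:30-12:30. Elena: free for 11:30-12:30.

Freya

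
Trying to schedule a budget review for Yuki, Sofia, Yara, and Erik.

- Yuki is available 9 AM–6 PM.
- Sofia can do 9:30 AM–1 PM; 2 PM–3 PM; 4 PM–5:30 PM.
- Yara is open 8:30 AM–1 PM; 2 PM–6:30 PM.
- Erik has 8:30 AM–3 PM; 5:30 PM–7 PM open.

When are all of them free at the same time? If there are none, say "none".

09:30-13:00, 14:00-15:00

Yuki ∩ Sofia: 09:30-13:00, 14:00-15:00, 16:00-17:30.
Yuki ∩ Sofia ∩ Yara: 09:30-13:00, 14:00-15:00, 16:00-17:30.
Yuki ∩ Sofia ∩ Yara ∩ Erik: 09:30-13:00, 14:00-15:00.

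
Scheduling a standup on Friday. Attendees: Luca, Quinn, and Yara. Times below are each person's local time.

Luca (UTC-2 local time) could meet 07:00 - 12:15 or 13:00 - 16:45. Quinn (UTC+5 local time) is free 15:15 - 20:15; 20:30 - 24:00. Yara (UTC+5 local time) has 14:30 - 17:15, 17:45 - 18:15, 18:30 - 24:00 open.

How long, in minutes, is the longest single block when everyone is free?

195

Luca in UTC: 09:00-14:15, 15:00-18:45 (add 2h to convert from UTC-2).
Quinn in UTC: 10:15-15:15, 15:30-19:00 (subtract 5h to convert from UTC+5).
Yara in UTC: 09:30-12:15, 12:45-13:15, 13:30-19:00 (subtract 5h to convert from UTC+5).
Luca ∩ Quinn: 10:15-14:15, 15:00-15:15, 15:30-18:45.
Luca ∩ Quinn ∩ Yara: 10:15-12:15, 12:45-13:15, 13:30-14:15, 15:00-15:15, 15:30-18:45.
Those are the intersection windows.
The longest is 15:30-18:45 at 195 minutes.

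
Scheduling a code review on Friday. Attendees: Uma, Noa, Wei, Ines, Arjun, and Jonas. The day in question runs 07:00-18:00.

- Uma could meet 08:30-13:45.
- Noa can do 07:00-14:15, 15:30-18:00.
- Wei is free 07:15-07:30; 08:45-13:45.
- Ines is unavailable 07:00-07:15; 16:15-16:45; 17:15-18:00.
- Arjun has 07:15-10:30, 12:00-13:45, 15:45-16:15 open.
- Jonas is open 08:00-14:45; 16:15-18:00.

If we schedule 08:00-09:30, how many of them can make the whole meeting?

Uma free: 08:30-13:45.
Noa free: 07:00-14:15, 15:30-18:00.
Wei free: 07:15-07:30, 08:45-13:45.
Ines free: 07:15-16:15, 16:45-17:15 (invert busy blocks within the working day).
Arjun free: 07:15-10:30, 12:00-13:45, 15:45-16:15.
Jonas free: 08:00-14:45, 16:15-18:00.
Noa, Ines, Arjun, and Jonas can make the full 08:00-09:30 slot — that's 4.

4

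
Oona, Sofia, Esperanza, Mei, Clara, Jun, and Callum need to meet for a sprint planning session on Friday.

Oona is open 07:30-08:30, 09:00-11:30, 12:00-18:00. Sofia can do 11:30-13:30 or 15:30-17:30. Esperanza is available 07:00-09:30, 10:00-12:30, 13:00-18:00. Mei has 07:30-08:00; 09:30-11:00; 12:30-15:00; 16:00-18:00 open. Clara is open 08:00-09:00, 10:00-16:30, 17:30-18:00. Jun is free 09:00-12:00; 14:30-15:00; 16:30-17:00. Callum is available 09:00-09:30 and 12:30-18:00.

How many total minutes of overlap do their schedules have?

Oona ∩ Sofia: 12:00-13:30, 15:30-17:30.
Oona ∩ Sofia ∩ Esperanza: 12:00-12:30, 13:00-13:30, 15:30-17:30.
Oona ∩ Sofia ∩ Esperanza ∩ Mei: 13:00-13:30, 16:00-17:30.
Oona ∩ Sofia ∩ Esperanza ∩ Mei ∩ Clara: 13:00-13:30, 16:00-16:30.
Oona ∩ Sofia ∩ Esperanza ∩ Mei ∩ Clara ∩ Jun: ∅.
Oona ∩ Sofia ∩ Esperanza ∩ Mei ∩ Clara ∩ Jun ∩ Callum: ∅.
There is no time when everyone is free.
There is no common window, so the total is 0 minutes.

0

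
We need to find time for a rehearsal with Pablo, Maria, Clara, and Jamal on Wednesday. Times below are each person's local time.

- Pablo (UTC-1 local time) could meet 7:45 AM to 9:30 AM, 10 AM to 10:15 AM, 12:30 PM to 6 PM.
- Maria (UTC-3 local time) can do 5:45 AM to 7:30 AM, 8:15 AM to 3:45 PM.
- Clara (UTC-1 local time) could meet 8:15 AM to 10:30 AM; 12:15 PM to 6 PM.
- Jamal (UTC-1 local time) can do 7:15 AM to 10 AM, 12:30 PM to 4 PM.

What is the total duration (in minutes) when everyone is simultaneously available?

285

Pablo in UTC: 08:45-10:30, 11:00-11:15, 13:30-19:00 (add 1h to convert from UTC-1).
Maria in UTC: 08:45-10:30, 11:15-18:45 (add 3h to convert from UTC-3).
Clara in UTC: 09:15-11:30, 13:15-19:00 (add 1h to convert from UTC-1).
Jamal in UTC: 08:15-11:00, 13:30-17:00 (add 1h to convert from UTC-1).
Pablo ∩ Maria: 08:45-10:30, 13:30-18:45.
Pablo ∩ Maria ∩ Clara: 09:15-10:30, 13:30-18:45.
Pablo ∩ Maria ∩ Clara ∩ Jamal: 09:15-10:30, 13:30-17:00.
Those are the intersection windows.
Summing the common windows: 75 + 210 = 285 minutes.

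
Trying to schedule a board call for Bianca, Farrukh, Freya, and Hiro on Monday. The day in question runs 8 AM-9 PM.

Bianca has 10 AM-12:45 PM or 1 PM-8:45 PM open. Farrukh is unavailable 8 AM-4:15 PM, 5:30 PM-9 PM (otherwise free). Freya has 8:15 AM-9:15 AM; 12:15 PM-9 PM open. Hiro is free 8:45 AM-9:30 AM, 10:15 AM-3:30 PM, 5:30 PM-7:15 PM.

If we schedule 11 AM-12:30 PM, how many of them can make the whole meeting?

2

Bianca free: 10:00-12:45, 13:00-20:45.
Farrukh free: 16:15-17:30 (invert busy blocks within the working day).
Freya free: 08:15-09:15, 12:15-21:00.
Hiro free: 08:45-09:30, 10:15-15:30, 17:30-19:15.
Bianca and Hiro can make the full 11:00-12:30 slot — that's 2.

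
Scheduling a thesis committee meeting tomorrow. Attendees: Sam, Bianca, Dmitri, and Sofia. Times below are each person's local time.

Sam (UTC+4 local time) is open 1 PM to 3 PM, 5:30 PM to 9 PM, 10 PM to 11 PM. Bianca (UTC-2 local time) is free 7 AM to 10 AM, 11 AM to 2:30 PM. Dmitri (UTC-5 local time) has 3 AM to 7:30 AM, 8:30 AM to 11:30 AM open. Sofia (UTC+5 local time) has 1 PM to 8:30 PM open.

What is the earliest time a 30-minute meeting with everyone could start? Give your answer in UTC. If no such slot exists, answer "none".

Sam in UTC: 09:00-11:00, 13:30-17:00, 18:00-19:00 (subtract 4h to convert from UTC+4).
Bianca in UTC: 09:00-12:00, 13:00-16:30 (add 2h to convert from UTC-2).
Dmitri in UTC: 08:00-12:30, 13:30-16:30 (add 5h to convert from UTC-5).
Sofia in UTC: 08:00-15:30 (subtract 5h to convert from UTC+5).
Sam ∩ Bianca: 09:00-11:00, 13:30-16:30.
Sam ∩ Bianca ∩ Dmitri: 09:00-11:00, 13:30-16:30.
Sam ∩ Bianca ∩ Dmitri ∩ Sofia: 09:00-11:00, 13:30-15:30.
The first common window of at least 30 minutes is 09:00-11:00, so the earliest start is 09:00.

09:00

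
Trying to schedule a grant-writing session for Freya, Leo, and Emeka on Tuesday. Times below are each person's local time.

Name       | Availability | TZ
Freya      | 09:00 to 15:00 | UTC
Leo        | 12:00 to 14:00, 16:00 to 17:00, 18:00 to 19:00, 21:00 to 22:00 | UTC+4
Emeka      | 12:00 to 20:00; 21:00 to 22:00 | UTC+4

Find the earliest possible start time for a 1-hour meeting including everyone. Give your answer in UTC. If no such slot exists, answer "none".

Freya in UTC: 09:00-15:00.
Leo in UTC: 08:00-10:00, 12:00-13:00, 14:00-15:00, 17:00-18:00 (subtract 4h to convert from UTC+4).
Emeka in UTC: 08:00-16:00, 17:00-18:00 (subtract 4h to convert from UTC+4).
Freya ∩ Leo: 09:00-10:00, 12:00-13:00, 14:00-15:00.
Freya ∩ Leo ∩ Emeka: 09:00-10:00, 12:00-13:00, 14:00-15:00.
The first common window of at least 60 minutes is 09:00-10:00, so the earliest start is 09:00.

09:00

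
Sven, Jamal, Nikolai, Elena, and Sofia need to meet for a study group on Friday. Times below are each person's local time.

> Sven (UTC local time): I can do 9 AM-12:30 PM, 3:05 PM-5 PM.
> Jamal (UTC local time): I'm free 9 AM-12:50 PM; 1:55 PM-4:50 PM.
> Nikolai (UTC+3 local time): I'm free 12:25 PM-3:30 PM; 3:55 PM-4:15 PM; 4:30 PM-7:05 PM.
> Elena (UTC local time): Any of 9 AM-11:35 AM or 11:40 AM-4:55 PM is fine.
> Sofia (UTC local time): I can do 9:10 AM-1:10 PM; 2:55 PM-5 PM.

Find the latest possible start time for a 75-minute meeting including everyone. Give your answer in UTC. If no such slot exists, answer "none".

Sven in UTC: 09:00-12:30, 15:05-17:00.
Jamal in UTC: 09:00-12:50, 13:55-16:50.
Nikolai in UTC: 09:25-12:30, 12:55-13:15, 13:30-16:05 (subtract 3h to convert from UTC+3).
Elena in UTC: 09:00-11:35, 11:40-16:55.
Sofia in UTC: 09:10-13:10, 14:55-17:00.
Sven ∩ Jamal: 09:00-12:30, 15:05-16:50.
Sven ∩ Jamal ∩ Nikolai: 09:25-12:30, 15:05-16:05.
Sven ∩ Jamal ∩ Nikolai ∩ Elena: 09:25-11:35, 11:40-12:30, 15:05-16:05.
Sven ∩ Jamal ∩ Nikolai ∩ Elena ∩ Sofia: 09:25-11:35, 11:40-12:30, 15:05-16:05.
Those are the intersection windows.
The last common window of at least 75 minutes is 09:25-11:35; a 75-minute meeting can start as late as 10:20 and still end by 11:35.

10:20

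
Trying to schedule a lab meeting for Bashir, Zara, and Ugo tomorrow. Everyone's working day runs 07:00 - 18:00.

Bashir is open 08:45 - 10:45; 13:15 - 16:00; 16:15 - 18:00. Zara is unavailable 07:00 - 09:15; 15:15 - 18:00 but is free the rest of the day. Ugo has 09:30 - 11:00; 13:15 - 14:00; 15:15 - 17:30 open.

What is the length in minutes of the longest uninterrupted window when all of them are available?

Bashir free: 08:45-10:45, 13:15-16:00, 16:15-18:00.
Zara free: 09:15-15:15 (invert busy blocks within the working day).
Ugo free: 09:30-11:00, 13:15-14:00, 15:15-17:30.
Bashir ∩ Zara: 09:15-10:45, 13:15-15:15.
Bashir ∩ Zara ∩ Ugo: 09:30-10:45, 13:15-14:00.
The longest is 09:30-10:45 at 75 minutes.

75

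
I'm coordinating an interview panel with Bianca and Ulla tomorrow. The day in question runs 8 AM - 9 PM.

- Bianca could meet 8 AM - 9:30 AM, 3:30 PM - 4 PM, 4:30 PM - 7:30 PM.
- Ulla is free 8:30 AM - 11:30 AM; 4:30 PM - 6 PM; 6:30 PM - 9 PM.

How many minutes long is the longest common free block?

Bianca ∩ Ulla: 08:30-09:30, 16:30-18:00, 18:30-19:30.
So the common availability across everyone is 08:30-09:30, 16:30-18:00, 18:30-19:30.
The longest is 16:30-18:00 at 90 minutes.

90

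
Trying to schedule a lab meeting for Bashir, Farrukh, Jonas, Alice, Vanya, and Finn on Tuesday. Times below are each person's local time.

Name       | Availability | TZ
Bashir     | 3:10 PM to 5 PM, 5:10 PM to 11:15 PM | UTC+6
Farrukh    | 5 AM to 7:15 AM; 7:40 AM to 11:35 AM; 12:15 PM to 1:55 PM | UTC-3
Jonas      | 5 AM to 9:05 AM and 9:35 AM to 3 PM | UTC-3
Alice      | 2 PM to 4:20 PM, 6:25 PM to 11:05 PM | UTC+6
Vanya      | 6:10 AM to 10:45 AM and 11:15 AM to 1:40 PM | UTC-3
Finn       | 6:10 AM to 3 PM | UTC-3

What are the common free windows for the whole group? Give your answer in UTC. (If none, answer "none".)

09:10-10:15, 12:35-13:45, 14:15-14:35, 15:15-16:40

Bashir in UTC: 09:10-11:00, 11:10-17:15 (subtract 6h to convert from UTC+6).
Farrukh in UTC: 08:00-10:15, 10:40-14:35, 15:15-16:55 (add 3h to convert from UTC-3).
Jonas in UTC: 08:00-12:05, 12:35-18:00 (add 3h to convert from UTC-3).
Alice in UTC: 08:00-10:20, 12:25-17:05 (subtract 6h to convert from UTC+6).
Vanya in UTC: 09:10-13:45, 14:15-16:40 (add 3h to convert from UTC-3).
Finn in UTC: 09:10-18:00 (add 3h to convert from UTC-3).
Bashir ∩ Farrukh: 09:10-10:15, 10:40-11:00, 11:10-14:35, 15:15-16:55.
Bashir ∩ Farrukh ∩ Jonas: 09:10-10:15, 10:40-11:00, 11:10-12:05, 12:35-14:35, 15:15-16:55.
Bashir ∩ Farrukh ∩ Jonas ∩ Alice: 09:10-10:15, 12:35-14:35, 15:15-16:55.
Bashir ∩ Farrukh ∩ Jonas ∩ Alice ∩ Vanya: 09:10-10:15, 12:35-13:45, 14:15-14:35, 15:15-16:40.
Bashir ∩ Farrukh ∩ Jonas ∩ Alice ∩ Vanya ∩ Finn: 09:10-10:15, 12:35-13:45, 14:15-14:35, 15:15-16:40.
So the common availability across everyone is 09:10-10:15, 12:35-13:45, 14:15-14:35, 15:15-16:40.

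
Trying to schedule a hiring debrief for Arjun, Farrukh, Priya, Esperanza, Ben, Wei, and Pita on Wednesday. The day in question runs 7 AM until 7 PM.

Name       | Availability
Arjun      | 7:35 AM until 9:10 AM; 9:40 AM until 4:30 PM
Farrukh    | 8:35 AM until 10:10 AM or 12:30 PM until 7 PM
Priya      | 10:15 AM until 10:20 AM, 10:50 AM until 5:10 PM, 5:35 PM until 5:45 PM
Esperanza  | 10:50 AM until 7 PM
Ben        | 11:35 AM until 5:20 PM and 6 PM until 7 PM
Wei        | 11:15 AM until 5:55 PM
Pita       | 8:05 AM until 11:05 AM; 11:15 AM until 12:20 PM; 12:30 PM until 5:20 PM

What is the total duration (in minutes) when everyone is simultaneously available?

Arjun ∩ Farrukh: 08:35-09:10, 09:40-10:10, 12:30-16:30.
Arjun ∩ Farrukh ∩ Priya: 12:30-16:30.
Arjun ∩ Farrukh ∩ Priya ∩ Esperanza: 12:30-16:30.
Arjun ∩ Farrukh ∩ Priya ∩ Esperanza ∩ Ben: 12:30-16:30.
Arjun ∩ Farrukh ∩ Priya ∩ Esperanza ∩ Ben ∩ Wei: 12:30-16:30.
Arjun ∩ Farrukh ∩ Priya ∩ Esperanza ∩ Ben ∩ Wei ∩ Pita: 12:30-16:30.
That's a single block of 240 minutes.

240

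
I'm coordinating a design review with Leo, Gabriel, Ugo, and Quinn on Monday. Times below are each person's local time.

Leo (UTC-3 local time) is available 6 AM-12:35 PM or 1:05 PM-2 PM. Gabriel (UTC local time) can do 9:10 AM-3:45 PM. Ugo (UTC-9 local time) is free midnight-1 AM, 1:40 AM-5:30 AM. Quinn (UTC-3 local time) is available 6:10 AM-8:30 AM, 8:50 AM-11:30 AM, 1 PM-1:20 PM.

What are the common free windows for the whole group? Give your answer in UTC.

Leo in UTC: 09:00-15:35, 16:05-17:00 (add 3h to convert from UTC-3).
Gabriel in UTC: 09:10-15:45.
Ugo in UTC: 09:00-10:00, 10:40-14:30 (add 9h to convert from UTC-9).
Quinn in UTC: 09:10-11:30, 11:50-14:30, 16:00-16:20 (add 3h to convert from UTC-3).
Leo ∩ Gabriel: 09:10-15:35.
Leo ∩ Gabriel ∩ Ugo: 09:10-10:00, 10:40-14:30.
Leo ∩ Gabriel ∩ Ugo ∩ Quinn: 09:10-10:00, 10:40-11:30, 11:50-14:30.
Those are the intersection windows.

09:10-10:00, 10:40-11:30, 11:50-14:30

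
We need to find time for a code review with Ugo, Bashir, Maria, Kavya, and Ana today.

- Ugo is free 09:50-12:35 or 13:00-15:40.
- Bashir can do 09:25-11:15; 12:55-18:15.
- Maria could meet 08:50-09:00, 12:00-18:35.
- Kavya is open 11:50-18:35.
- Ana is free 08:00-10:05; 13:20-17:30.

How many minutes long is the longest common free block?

Ugo ∩ Bashir: 09:50-11:15, 13:00-15:40.
Ugo ∩ Bashir ∩ Maria: 13:00-15:40.
Ugo ∩ Bashir ∩ Maria ∩ Kavya: 13:00-15:40.
Ugo ∩ Bashir ∩ Maria ∩ Kavya ∩ Ana: 13:20-15:40.
The longest is 13:20-15:40 at 140 minutes.

140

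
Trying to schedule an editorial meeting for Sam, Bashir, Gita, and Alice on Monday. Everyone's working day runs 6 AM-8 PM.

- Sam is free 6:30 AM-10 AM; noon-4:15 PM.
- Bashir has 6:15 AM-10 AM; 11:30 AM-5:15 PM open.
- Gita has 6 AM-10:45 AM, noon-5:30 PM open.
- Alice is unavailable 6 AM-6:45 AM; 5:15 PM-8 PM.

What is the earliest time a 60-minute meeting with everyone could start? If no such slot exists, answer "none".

06:45

Sam free: 06:30-10:00, 12:00-16:15.
Bashir free: 06:15-10:00, 11:30-17:15.
Gita free: 06:00-10:45, 12:00-17:30.
Alice free: 06:45-17:15 (invert busy blocks within the working day).
Sam ∩ Bashir: 06:30-10:00, 12:00-16:15.
Sam ∩ Bashir ∩ Gita: 06:30-10:00, 12:00-16:15.
Sam ∩ Bashir ∩ Gita ∩ Alice: 06:45-10:00, 12:00-16:15.
The first common window of at least 60 minutes is 06:45-10:00, so the earliest start is 06:45.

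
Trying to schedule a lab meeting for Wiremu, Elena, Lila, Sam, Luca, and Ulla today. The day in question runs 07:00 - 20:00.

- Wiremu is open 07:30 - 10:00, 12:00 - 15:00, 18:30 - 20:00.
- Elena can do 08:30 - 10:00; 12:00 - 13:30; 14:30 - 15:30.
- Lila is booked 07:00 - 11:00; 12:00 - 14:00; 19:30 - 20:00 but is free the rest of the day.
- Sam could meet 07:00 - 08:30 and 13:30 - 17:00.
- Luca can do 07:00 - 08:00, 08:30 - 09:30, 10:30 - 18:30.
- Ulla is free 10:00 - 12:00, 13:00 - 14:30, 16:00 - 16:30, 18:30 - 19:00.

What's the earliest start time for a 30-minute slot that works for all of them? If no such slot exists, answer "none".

none

Wiremu free: 07:30-10:00, 12:00-15:00, 18:30-20:00.
Elena free: 08:30-10:00, 12:00-13:30, 14:30-15:30.
Lila free: 11:00-12:00, 14:00-19:30 (invert busy blocks within the working day).
Sam free: 07:00-08:30, 13:30-17:00.
Luca free: 07:00-08:00, 08:30-09:30, 10:30-18:30.
Ulla free: 10:00-12:00, 13:00-14:30, 16:00-16:30, 18:30-19:00.
Wiremu ∩ Elena: 08:30-10:00, 12:00-13:30, 14:30-15:00.
Wiremu ∩ Elena ∩ Lila: 14:30-15:00.
Wiremu ∩ Elena ∩ Lila ∩ Sam: 14:30-15:00.
Wiremu ∩ Elena ∩ Lila ∩ Sam ∩ Luca: 14:30-15:00.
Wiremu ∩ Elena ∩ Lila ∩ Sam ∩ Luca ∩ Ulla: ∅.
There is no time when everyone is free.
No common window is at least 30 minutes long.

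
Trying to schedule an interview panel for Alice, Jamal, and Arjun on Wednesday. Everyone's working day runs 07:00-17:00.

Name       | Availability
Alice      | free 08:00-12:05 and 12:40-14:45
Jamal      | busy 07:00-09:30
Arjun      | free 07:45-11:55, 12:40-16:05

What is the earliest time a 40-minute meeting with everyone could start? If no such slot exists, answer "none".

09:30

Alice free: 08:00-12:05, 12:40-14:45.
Jamal free: 09:30-17:00 (invert busy blocks within the working day).
Arjun free: 07:45-11:55, 12:40-16:05.
Alice ∩ Jamal: 09:30-12:05, 12:40-14:45.
Alice ∩ Jamal ∩ Arjun: 09:30-11:55, 12:40-14:45.
Those are the intersection windows.
The first common window of at least 40 minutes is 09:30-11:55, so the earliest start is 09:30.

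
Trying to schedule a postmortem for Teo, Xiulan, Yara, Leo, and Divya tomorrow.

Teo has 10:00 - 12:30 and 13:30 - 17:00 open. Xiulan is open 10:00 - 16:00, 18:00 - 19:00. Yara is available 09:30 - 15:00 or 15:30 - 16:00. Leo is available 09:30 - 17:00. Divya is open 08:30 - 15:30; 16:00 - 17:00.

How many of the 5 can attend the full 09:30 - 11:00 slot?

3

Yara, Leo, and Divya can make the full 09:30-11:00 slot — that's 3.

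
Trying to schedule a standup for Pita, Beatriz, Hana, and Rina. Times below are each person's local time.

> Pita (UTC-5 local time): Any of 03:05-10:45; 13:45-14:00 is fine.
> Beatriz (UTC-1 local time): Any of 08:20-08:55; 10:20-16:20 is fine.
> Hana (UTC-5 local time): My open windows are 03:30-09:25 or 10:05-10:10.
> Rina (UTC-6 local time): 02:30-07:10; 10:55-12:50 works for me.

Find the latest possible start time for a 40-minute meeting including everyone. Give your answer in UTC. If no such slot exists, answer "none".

Pita in UTC: 08:05-15:45, 18:45-19:00 (add 5h to convert from UTC-5).
Beatriz in UTC: 09:20-09:55, 11:20-17:20 (add 1h to convert from UTC-1).
Hana in UTC: 08:30-14:25, 15:05-15:10 (add 5h to convert from UTC-5).
Rina in UTC: 08:30-13:10, 16:55-18:50 (add 6h to convert from UTC-6).
Pita ∩ Beatriz: 09:20-09:55, 11:20-15:45.
Pita ∩ Beatriz ∩ Hana: 09:20-09:55, 11:20-14:25, 15:05-15:10.
Pita ∩ Beatriz ∩ Hana ∩ Rina: 09:20-09:55, 11:20-13:10.
The last common window of at least 40 minutes is 11:20-13:10; a 40-minute meeting can start as late as 12:30 and still end by 13:10.

12:30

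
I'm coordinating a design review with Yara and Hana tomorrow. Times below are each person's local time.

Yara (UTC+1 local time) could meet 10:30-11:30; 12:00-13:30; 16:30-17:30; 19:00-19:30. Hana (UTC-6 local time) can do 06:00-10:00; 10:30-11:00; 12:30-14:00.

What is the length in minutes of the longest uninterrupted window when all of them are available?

Yara in UTC: 09:30-10:30, 11:00-12:30, 15:30-16:30, 18:00-18:30 (subtract 1h to convert from UTC+1).
Hana in UTC: 12:00-16:00, 16:30-17:00, 18:30-20:00 (add 6h to convert from UTC-6).
Yara ∩ Hana: 12:00-12:30, 15:30-16:00.
The longest is 12:00-12:30 at 30 minutes.

30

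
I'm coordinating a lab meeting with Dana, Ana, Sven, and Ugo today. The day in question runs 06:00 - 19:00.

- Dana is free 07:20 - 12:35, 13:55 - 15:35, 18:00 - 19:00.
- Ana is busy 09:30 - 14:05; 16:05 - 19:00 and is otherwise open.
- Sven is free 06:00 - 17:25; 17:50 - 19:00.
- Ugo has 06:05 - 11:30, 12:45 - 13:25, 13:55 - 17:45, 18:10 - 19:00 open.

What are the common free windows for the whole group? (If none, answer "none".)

Dana free: 07:20-12:35, 13:55-15:35, 18:00-19:00.
Ana free: 06:00-09:30, 14:05-16:05 (invert busy blocks within the working day).
Sven free: 06:00-17:25, 17:50-19:00.
Ugo free: 06:05-11:30, 12:45-13:25, 13:55-17:45, 18:10-19:00.
Dana ∩ Ana: 07:20-09:30, 14:05-15:35.
Dana ∩ Ana ∩ Sven: 07:20-09:30, 14:05-15:35.
Dana ∩ Ana ∩ Sven ∩ Ugo: 07:20-09:30, 14:05-15:35.

07:20-09:30, 14:05-15:35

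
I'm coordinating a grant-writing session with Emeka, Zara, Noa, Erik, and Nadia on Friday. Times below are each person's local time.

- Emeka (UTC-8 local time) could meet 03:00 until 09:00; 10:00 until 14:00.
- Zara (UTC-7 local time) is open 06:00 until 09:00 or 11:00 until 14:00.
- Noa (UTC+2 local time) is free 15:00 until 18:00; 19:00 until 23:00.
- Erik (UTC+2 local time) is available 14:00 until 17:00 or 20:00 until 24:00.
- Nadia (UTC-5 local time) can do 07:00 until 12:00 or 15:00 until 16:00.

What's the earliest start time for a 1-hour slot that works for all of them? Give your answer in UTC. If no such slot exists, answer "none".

13:00

Emeka in UTC: 11:00-17:00, 18:00-22:00 (add 8h to convert from UTC-8).
Zara in UTC: 13:00-16:00, 18:00-21:00 (add 7h to convert from UTC-7).
Noa in UTC: 13:00-16:00, 17:00-21:00 (subtract 2h to convert from UTC+2).
Erik in UTC: 12:00-15:00, 18:00-22:00 (subtract 2h to convert from UTC+2).
Nadia in UTC: 12:00-17:00, 20:00-21:00 (add 5h to convert from UTC-5).
Emeka ∩ Zara: 13:00-16:00, 18:00-21:00.
Emeka ∩ Zara ∩ Noa: 13:00-16:00, 18:00-21:00.
Emeka ∩ Zara ∩ Noa ∩ Erik: 13:00-15:00, 18:00-21:00.
Emeka ∩ Zara ∩ Noa ∩ Erik ∩ Nadia: 13:00-15:00, 20:00-21:00.
Those are the intersection windows.
The first common window of at least 60 minutes is 13:00-15:00, so the earliest start is 13:00.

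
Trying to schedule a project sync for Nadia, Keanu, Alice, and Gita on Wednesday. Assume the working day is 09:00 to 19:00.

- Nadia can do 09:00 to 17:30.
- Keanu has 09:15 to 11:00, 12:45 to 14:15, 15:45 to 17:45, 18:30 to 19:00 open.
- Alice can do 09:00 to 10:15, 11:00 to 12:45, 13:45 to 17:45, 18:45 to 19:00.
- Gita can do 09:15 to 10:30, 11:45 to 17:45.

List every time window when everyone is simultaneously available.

Nadia ∩ Keanu: 09:15-11:00, 12:45-14:15, 15:45-17:30.
Nadia ∩ Keanu ∩ Alice: 09:15-10:15, 13:45-14:15, 15:45-17:30.
Nadia ∩ Keanu ∩ Alice ∩ Gita: 09:15-10:15, 13:45-14:15, 15:45-17:30.

09:15-10:15, 13:45-14:15, 15:45-17:30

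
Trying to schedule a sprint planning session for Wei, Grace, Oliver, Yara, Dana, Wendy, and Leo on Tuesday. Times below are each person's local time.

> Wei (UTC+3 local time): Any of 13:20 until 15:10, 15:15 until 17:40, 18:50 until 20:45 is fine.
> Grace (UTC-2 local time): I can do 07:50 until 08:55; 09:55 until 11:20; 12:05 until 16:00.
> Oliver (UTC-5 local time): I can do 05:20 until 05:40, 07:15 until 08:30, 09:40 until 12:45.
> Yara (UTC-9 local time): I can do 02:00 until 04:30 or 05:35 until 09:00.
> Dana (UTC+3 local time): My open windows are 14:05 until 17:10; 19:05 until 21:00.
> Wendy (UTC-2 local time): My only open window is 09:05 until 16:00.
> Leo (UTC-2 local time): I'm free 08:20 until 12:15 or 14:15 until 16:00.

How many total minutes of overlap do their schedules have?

155

Wei in UTC: 10:20-12:10, 12:15-14:40, 15:50-17:45 (subtract 3h to convert from UTC+3).
Grace in UTC: 09:50-10:55, 11:55-13:20, 14:05-18:00 (add 2h to convert from UTC-2).
Oliver in UTC: 10:20-10:40, 12:15-13:30, 14:40-17:45 (add 5h to convert from UTC-5).
Yara in UTC: 11:00-13:30, 14:35-18:00 (add 9h to convert from UTC-9).
Dana in UTC: 11:05-14:10, 16:05-18:00 (subtract 3h to convert from UTC+3).
Wendy in UTC: 11:05-18:00 (add 2h to convert from UTC-2).
Leo in UTC: 10:20-14:15, 16:15-18:00 (add 2h to convert from UTC-2).
Wei ∩ Grace: 10:20-10:55, 11:55-12:10, 12:15-13:20, 14:05-14:40, 15:50-17:45.
Wei ∩ Grace ∩ Oliver: 10:20-10:40, 12:15-13:20, 15:50-17:45.
Wei ∩ Grace ∩ Oliver ∩ Yara: 12:15-13:20, 15:50-17:45.
Wei ∩ Grace ∩ Oliver ∩ Yara ∩ Dana: 12:15-13:20, 16:05-17:45.
Wei ∩ Grace ∩ Oliver ∩ Yara ∩ Dana ∩ Wendy: 12:15-13:20, 16:05-17:45.
Wei ∩ Grace ∩ Oliver ∩ Yara ∩ Dana ∩ Wendy ∩ Leo: 12:15-13:20, 16:15-17:45.
Summing the common windows: 65 + 90 = 155 minutes.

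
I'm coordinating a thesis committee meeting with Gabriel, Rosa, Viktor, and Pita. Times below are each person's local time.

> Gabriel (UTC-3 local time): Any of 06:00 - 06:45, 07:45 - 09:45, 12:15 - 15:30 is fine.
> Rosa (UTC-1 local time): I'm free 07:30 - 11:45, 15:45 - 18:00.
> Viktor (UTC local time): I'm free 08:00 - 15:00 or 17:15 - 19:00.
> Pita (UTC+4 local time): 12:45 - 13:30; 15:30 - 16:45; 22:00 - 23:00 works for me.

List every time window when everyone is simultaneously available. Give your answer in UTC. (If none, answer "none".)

09:00-09:30, 11:30-12:45, 18:00-18:30

Gabriel in UTC: 09:00-09:45, 10:45-12:45, 15:15-18:30 (add 3h to convert from UTC-3).
Rosa in UTC: 08:30-12:45, 16:45-19:00 (add 1h to convert from UTC-1).
Viktor in UTC: 08:00-15:00, 17:15-19:00.
Pita in UTC: 08:45-09:30, 11:30-12:45, 18:00-19:00 (subtract 4h to convert from UTC+4).
Gabriel ∩ Rosa: 09:00-09:45, 10:45-12:45, 16:45-18:30.
Gabriel ∩ Rosa ∩ Viktor: 09:00-09:45, 10:45-12:45, 17:15-18:30.
Gabriel ∩ Rosa ∩ Viktor ∩ Pita: 09:00-09:30, 11:30-12:45, 18:00-18:30.
So the common availability across everyone is 09:00-09:30, 11:30-12:45, 18:00-18:30.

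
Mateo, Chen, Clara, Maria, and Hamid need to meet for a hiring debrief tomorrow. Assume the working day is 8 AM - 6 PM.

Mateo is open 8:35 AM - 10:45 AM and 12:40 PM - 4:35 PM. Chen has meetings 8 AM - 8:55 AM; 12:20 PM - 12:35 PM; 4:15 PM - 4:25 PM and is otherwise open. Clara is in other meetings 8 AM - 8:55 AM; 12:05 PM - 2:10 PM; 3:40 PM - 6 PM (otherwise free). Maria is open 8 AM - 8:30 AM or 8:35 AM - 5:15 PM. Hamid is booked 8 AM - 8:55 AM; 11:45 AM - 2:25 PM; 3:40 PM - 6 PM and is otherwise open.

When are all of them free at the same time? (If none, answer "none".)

Mateo free: 08:35-10:45, 12:40-16:35.
Chen free: 08:55-12:20, 12:35-16:15, 16:25-18:00 (invert busy blocks within the working day).
Clara free: 08:55-12:05, 14:10-15:40 (invert busy blocks within the working day).
Maria free: 08:00-08:30, 08:35-17:15.
Hamid free: 08:55-11:45, 14:25-15:40 (invert busy blocks within the working day).
Mateo ∩ Chen: 08:55-10:45, 12:40-16:15, 16:25-16:35.
Mateo ∩ Chen ∩ Clara: 08:55-10:45, 14:10-15:40.
Mateo ∩ Chen ∩ Clara ∩ Maria: 08:55-10:45, 14:10-15:40.
Mateo ∩ Chen ∩ Clara ∩ Maria ∩ Hamid: 08:55-10:45, 14:25-15:40.
Those are the intersection windows.

08:55-10:45, 14:25-15:40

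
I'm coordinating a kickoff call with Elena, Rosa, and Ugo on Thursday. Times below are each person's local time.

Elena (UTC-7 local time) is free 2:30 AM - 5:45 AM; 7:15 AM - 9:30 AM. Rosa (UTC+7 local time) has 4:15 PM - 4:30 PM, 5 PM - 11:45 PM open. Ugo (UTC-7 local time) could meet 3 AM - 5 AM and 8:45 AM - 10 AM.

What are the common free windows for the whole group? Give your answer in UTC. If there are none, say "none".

10:00-12:00, 15:45-16:30

Elena in UTC: 09:30-12:45, 14:15-16:30 (add 7h to convert from UTC-7).
Rosa in UTC: 09:15-09:30, 10:00-16:45 (subtract 7h to convert from UTC+7).
Ugo in UTC: 10:00-12:00, 15:45-17:00 (add 7h to convert from UTC-7).
Elena ∩ Rosa: 10:00-12:45, 14:15-16:30.
Elena ∩ Rosa ∩ Ugo: 10:00-12:00, 15:45-16:30.
So the common availability across everyone is 10:00-12:00, 15:45-16:30.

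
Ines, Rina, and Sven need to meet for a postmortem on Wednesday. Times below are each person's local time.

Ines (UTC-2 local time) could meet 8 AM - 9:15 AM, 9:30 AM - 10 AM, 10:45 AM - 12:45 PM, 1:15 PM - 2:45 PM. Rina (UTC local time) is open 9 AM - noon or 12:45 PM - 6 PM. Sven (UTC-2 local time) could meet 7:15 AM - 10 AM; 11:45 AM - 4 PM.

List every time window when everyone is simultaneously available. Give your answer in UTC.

10:00-11:15, 11:30-12:00, 13:45-14:45, 15:15-16:45

Ines in UTC: 10:00-11:15, 11:30-12:00, 12:45-14:45, 15:15-16:45 (add 2h to convert from UTC-2).
Rina in UTC: 09:00-12:00, 12:45-18:00.
Sven in UTC: 09:15-12:00, 13:45-18:00 (add 2h to convert from UTC-2).
Ines ∩ Rina: 10:00-11:15, 11:30-12:00, 12:45-14:45, 15:15-16:45.
Ines ∩ Rina ∩ Sven: 10:00-11:15, 11:30-12:00, 13:45-14:45, 15:15-16:45.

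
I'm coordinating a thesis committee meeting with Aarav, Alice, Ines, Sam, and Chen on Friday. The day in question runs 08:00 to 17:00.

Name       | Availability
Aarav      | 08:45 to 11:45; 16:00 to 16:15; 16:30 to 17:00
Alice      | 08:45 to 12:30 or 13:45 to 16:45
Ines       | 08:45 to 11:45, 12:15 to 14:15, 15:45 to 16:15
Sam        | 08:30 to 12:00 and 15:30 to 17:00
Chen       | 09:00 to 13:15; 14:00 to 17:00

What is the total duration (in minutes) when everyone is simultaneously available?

180

Aarav ∩ Alice: 08:45-11:45, 16:00-16:15, 16:30-16:45.
Aarav ∩ Alice ∩ Ines: 08:45-11:45, 16:00-16:15.
Aarav ∩ Alice ∩ Ines ∩ Sam: 08:45-11:45, 16:00-16:15.
Aarav ∩ Alice ∩ Ines ∩ Sam ∩ Chen: 09:00-11:45, 16:00-16:15.
Summing the common windows: 165 + 15 = 180 minutes.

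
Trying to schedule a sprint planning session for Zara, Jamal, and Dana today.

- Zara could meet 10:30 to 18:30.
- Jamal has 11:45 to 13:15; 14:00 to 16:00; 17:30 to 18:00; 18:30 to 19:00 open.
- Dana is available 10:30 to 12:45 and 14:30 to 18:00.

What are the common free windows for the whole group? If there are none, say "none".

11:45-12:45, 14:30-16:00, 17:30-18:00

Zara ∩ Jamal: 11:45-13:15, 14:00-16:00, 17:30-18:00.
Zara ∩ Jamal ∩ Dana: 11:45-12:45, 14:30-16:00, 17:30-18:00.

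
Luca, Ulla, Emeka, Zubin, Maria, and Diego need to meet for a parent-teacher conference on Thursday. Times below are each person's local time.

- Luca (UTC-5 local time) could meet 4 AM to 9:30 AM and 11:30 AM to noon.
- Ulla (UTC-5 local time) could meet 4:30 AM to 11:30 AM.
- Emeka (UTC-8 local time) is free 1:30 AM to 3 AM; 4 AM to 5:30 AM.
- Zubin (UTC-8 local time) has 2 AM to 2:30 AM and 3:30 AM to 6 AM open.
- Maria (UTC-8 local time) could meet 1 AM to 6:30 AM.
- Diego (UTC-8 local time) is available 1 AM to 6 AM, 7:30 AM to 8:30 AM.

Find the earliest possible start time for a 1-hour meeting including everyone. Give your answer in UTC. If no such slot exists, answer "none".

12:00

Luca in UTC: 09:00-14:30, 16:30-17:00 (add 5h to convert from UTC-5).
Ulla in UTC: 09:30-16:30 (add 5h to convert from UTC-5).
Emeka in UTC: 09:30-11:00, 12:00-13:30 (add 8h to convert from UTC-8).
Zubin in UTC: 10:00-10:30, 11:30-14:00 (add 8h to convert from UTC-8).
Maria in UTC: 09:00-14:30 (add 8h to convert from UTC-8).
Diego in UTC: 09:00-14:00, 15:30-16:30 (add 8h to convert from UTC-8).
Luca ∩ Ulla: 09:30-14:30.
Luca ∩ Ulla ∩ Emeka: 09:30-11:00, 12:00-13:30.
Luca ∩ Ulla ∩ Emeka ∩ Zubin: 10:00-10:30, 12:00-13:30.
Luca ∩ Ulla ∩ Emeka ∩ Zubin ∩ Maria: 10:00-10:30, 12:00-13:30.
Luca ∩ Ulla ∩ Emeka ∩ Zubin ∩ Maria ∩ Diego: 10:00-10:30, 12:00-13:30.
The first common window of at least 60 minutes is 12:00-13:30, so the earliest start is 12:00.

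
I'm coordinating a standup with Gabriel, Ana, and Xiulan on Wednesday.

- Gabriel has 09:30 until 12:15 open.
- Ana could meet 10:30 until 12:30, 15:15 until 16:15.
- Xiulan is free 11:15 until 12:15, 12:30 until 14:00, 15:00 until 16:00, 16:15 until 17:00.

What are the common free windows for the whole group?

11:15-12:15

Gabriel ∩ Ana: 10:30-12:15.
Gabriel ∩ Ana ∩ Xiulan: 11:15-12:15.
So the common availability across everyone is 11:15-12:15.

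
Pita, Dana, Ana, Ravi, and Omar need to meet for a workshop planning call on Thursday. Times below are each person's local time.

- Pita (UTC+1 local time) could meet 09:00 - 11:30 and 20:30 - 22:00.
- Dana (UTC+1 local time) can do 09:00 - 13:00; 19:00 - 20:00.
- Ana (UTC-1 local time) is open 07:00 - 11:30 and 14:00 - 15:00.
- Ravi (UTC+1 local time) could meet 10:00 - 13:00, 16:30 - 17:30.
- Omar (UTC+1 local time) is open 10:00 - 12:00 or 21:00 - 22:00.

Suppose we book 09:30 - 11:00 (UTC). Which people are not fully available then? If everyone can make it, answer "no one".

Pita in UTC: 08:00-10:30, 19:30-21:00 (subtract 1h to convert from UTC+1).
Dana in UTC: 08:00-12:00, 18:00-19:00 (subtract 1h to convert from UTC+1).
Ana in UTC: 08:00-12:30, 15:00-16:00 (add 1h to convert from UTC-1).
Ravi in UTC: 09:00-12:00, 15:30-16:30 (subtract 1h to convert from UTC+1).
Omar in UTC: 09:00-11:00, 20:00-21:00 (subtract 1h to convert from UTC+1).
Pita: not fully free for 09:30-11:00. Dana: free for 09:30-11:00. Ana: free for 09:30-11:00. Ravi: free for 09:30-11:00. Omar: free for 09:30-11:00.

Pita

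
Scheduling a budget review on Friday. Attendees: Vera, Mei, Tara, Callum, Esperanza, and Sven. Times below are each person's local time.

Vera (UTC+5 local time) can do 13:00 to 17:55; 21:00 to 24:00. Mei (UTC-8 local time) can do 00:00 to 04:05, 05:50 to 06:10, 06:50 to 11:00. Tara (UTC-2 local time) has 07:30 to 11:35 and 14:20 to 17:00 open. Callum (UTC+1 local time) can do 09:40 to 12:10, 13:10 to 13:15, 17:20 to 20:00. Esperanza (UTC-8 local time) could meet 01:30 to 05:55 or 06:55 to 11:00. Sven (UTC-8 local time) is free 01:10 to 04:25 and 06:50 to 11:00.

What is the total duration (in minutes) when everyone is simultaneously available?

260

Vera in UTC: 08:00-12:55, 16:00-19:00 (subtract 5h to convert from UTC+5).
Mei in UTC: 08:00-12:05, 13:50-14:10, 14:50-19:00 (add 8h to convert from UTC-8).
Tara in UTC: 09:30-13:35, 16:20-19:00 (add 2h to convert from UTC-2).
Callum in UTC: 08:40-11:10, 12:10-12:15, 16:20-19:00 (subtract 1h to convert from UTC+1).
Esperanza in UTC: 09:30-13:55, 14:55-19:00 (add 8h to convert from UTC-8).
Sven in UTC: 09:10-12:25, 14:50-19:00 (add 8h to convert from UTC-8).
Vera ∩ Mei: 08:00-12:05, 16:00-19:00.
Vera ∩ Mei ∩ Tara: 09:30-12:05, 16:20-19:00.
Vera ∩ Mei ∩ Tara ∩ Callum: 09:30-11:10, 16:20-19:00.
Vera ∩ Mei ∩ Tara ∩ Callum ∩ Esperanza: 09:30-11:10, 16:20-19:00.
Vera ∩ Mei ∩ Tara ∩ Callum ∩ Esperanza ∩ Sven: 09:30-11:10, 16:20-19:00.
Summing the common windows: 100 + 160 = 260 minutes.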